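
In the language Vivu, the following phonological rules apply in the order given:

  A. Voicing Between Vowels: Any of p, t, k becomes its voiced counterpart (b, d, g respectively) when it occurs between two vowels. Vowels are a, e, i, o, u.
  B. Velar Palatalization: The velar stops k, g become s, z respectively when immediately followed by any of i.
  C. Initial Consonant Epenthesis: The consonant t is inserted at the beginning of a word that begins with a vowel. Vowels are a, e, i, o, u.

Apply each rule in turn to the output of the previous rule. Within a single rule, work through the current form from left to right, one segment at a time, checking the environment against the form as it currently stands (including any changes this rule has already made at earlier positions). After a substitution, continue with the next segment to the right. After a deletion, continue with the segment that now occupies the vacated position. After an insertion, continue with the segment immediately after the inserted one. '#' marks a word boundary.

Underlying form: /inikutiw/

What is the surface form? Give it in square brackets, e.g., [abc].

A Voicing Between Vowels: [inikutiw] → [inigudiw]
B Velar Palatalization: no change — [inigudiw]
C Initial Consonant Epenthesis: [inigudiw] → [tinigudiw]

[tinigudiw]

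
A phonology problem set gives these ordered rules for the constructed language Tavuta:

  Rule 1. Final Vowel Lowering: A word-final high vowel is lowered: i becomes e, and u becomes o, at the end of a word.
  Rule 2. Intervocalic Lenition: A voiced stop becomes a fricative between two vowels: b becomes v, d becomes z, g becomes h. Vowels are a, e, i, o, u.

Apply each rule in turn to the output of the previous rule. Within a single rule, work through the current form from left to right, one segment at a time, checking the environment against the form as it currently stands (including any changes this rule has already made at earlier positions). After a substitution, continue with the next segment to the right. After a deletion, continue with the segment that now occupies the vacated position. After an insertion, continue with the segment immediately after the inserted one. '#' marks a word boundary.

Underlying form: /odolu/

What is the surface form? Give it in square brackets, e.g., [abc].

Rule 1 Final Vowel Lowering: [odolu] → [odolo]
Rule 2 Intervocalic Lenition: [odolo] → [ozolo]

[ozolo]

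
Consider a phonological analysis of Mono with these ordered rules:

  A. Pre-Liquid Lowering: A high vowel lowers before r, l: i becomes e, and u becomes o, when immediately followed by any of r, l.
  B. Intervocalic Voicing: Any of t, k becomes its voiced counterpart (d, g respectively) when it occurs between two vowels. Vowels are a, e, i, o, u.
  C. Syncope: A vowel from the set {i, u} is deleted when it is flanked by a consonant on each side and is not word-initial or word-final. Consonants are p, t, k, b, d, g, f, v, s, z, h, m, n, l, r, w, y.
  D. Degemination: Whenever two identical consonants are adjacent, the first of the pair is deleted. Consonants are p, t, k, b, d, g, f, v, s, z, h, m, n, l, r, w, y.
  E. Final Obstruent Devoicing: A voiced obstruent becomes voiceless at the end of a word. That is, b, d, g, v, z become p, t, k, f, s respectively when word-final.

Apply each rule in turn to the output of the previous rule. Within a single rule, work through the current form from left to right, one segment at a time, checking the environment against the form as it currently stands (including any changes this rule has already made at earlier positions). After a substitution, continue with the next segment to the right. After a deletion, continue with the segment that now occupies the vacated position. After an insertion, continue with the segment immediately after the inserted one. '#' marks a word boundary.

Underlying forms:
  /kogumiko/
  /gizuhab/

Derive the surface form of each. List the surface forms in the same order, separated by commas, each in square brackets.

/kogumiko/:
  A Pre-Liquid Lowering: no change — [kogumiko]
  B Intervocalic Voicing: [kogumiko] → [kogumigo]
  C Syncope: [kogumigo] → [kogmgo]
  D Degemination: no change — [kogmgo]
  E Final Obstruent Devoicing: no change — [kogmgo]
/gizuhab/:
  A Pre-Liquid Lowering: no change — [gizuhab]
  B Intervocalic Voicing: no change — [gizuhab]
  C Syncope: [gizuhab] → [gzhab]
  D Degemination: no change — [gzhab]
  E Final Obstruent Devoicing: [gzhab] → [gzhap]

[kogmgo], [gzhap]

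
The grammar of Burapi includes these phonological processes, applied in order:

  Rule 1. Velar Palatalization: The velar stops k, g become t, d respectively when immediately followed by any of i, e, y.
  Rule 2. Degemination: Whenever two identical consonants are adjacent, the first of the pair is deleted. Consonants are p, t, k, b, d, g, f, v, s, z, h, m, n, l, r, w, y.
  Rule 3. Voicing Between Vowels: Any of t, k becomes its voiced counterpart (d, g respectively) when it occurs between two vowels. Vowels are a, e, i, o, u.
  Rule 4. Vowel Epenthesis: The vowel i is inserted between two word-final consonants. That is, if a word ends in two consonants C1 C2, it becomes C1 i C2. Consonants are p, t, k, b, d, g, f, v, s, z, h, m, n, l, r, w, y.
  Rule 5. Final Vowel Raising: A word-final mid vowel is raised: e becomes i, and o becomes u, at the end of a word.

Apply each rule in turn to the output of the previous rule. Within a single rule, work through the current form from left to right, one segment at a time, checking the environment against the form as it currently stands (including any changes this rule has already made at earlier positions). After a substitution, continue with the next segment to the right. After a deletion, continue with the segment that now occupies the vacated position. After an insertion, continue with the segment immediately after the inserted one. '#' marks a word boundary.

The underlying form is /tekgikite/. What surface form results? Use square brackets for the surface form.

[tekdididi]

Rule 1 Velar Palatalization: [tekgikite] → [tekditite]
Rule 2 Degemination: no change — [tekditite]
Rule 3 Voicing Between Vowels: [tekditite] → [tekdidide]
Rule 4 Vowel Epenthesis: no change — [tekdidide]
Rule 5 Final Vowel Raising: [tekdidide] → [tekdididi]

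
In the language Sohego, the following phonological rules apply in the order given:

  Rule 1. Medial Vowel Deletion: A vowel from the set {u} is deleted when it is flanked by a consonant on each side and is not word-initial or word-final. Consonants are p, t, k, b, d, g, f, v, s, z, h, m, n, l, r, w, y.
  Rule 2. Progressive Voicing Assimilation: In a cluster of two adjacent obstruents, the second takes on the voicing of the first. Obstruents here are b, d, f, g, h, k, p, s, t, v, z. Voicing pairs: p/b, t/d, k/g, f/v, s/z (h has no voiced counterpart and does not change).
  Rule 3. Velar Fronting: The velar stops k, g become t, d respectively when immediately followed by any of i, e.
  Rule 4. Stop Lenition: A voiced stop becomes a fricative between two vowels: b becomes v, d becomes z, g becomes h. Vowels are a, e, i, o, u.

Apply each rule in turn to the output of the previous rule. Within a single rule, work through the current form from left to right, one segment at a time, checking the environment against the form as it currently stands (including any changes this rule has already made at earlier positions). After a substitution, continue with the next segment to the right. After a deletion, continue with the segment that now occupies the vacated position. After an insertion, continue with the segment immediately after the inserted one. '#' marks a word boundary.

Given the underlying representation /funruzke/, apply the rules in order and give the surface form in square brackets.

Rule 1 Medial Vowel Deletion: [funruzke] → [fnrzke]
Rule 2 Progressive Voicing Assimilation: [fnrzke] → [fnrzge]
Rule 3 Velar Fronting: [fnrzge] → [fnrzde]
Rule 4 Stop Lenition: no change — [fnrzde]

[fnrzde]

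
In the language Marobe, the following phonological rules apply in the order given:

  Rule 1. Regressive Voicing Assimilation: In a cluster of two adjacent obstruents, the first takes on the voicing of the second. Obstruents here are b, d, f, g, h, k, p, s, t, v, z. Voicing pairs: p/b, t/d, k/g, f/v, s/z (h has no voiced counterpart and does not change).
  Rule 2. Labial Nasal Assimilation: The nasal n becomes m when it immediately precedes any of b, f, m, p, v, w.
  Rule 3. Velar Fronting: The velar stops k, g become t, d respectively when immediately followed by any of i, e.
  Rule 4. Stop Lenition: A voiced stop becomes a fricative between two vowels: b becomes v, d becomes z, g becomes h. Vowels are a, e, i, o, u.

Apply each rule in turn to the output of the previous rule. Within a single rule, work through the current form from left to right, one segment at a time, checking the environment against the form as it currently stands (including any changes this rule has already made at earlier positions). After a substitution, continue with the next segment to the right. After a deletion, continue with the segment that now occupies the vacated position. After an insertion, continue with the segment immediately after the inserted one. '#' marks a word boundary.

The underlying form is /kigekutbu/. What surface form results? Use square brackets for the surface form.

[tizekudbu]

Rule 1 Regressive Voicing Assimilation: [kigekutbu] → [kigekudbu]
Rule 2 Labial Nasal Assimilation: no change — [kigekudbu]
Rule 3 Velar Fronting: [kigekudbu] → [tidekudbu]
Rule 4 Stop Lenition: [tidekudbu] → [tizekudbu]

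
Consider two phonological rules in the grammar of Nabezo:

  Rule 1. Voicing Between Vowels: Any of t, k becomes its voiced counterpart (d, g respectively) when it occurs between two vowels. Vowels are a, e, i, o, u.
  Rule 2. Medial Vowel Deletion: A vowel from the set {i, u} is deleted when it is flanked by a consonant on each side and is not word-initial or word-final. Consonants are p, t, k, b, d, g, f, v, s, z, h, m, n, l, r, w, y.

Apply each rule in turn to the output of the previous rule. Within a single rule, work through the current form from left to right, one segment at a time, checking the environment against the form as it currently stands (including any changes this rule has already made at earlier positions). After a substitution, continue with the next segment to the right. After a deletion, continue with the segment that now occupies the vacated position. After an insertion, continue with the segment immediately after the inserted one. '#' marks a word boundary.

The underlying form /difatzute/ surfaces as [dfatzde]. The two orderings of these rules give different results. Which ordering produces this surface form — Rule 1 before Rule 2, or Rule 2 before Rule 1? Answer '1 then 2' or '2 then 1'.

1 then 2

Order 1 then 2:
  1 Voicing Between Vowels: [difatzute] → [difatzude]
  2 Medial Vowel Deletion: [difatzude] → [dfatzde]
  result: [dfatzde]
Order 2 then 1:
  2 Medial Vowel Deletion: [difatzute] → [dfatzte]
  1 Voicing Between Vowels: no change — [dfatzte]
  result: [dfatzte]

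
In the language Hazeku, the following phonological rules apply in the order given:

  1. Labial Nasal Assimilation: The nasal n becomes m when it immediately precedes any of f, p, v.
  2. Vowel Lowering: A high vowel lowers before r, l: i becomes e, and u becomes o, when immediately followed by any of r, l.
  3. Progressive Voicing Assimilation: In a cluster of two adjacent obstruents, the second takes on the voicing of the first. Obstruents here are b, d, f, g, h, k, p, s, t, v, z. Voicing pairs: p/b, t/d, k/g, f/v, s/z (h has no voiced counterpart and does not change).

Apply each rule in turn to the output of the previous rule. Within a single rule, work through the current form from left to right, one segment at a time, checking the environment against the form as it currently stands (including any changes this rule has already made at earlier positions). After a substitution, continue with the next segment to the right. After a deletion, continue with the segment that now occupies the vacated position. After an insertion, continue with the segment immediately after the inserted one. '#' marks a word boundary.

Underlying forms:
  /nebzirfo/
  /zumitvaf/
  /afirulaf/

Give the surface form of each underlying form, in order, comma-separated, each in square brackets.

/nebzirfo/:
  1 Labial Nasal Assimilation: no change — [nebzirfo]
  2 Vowel Lowering: [nebzirfo] → [nebzerfo]
  3 Progressive Voicing Assimilation: no change — [nebzerfo]
/zumitvaf/:
  1 Labial Nasal Assimilation: no change — [zumitvaf]
  2 Vowel Lowering: no change — [zumitvaf]
  3 Progressive Voicing Assimilation: [zumitvaf] → [zumitfaf]
/afirulaf/:
  1 Labial Nasal Assimilation: no change — [afirulaf]
  2 Vowel Lowering: [afirulaf] → [aferolaf]
  3 Progressive Voicing Assimilation: no change — [aferolaf]

[nebzerfo], [zumitfaf], [aferolaf]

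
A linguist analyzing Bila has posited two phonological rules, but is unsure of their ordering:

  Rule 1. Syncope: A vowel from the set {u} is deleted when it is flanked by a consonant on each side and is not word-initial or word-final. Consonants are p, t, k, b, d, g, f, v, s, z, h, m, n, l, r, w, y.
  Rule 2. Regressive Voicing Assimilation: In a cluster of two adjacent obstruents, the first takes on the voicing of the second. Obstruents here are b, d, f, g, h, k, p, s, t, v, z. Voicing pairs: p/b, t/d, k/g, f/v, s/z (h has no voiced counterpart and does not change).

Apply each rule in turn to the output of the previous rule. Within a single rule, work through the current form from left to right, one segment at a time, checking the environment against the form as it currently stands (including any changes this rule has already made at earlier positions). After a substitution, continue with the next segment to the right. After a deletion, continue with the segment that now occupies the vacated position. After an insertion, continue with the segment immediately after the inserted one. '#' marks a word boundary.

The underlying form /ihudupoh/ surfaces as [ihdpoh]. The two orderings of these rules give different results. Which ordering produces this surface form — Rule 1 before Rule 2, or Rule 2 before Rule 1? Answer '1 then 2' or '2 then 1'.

2 then 1

Order 1 then 2:
  1 Syncope: [ihudupoh] → [ihdpoh]
  2 Regressive Voicing Assimilation: [ihdpoh] → [ihtpoh]
  result: [ihtpoh]
Order 2 then 1:
  2 Regressive Voicing Assimilation: no change — [ihudupoh]
  1 Syncope: [ihudupoh] → [ihdpoh]
  result: [ihdpoh]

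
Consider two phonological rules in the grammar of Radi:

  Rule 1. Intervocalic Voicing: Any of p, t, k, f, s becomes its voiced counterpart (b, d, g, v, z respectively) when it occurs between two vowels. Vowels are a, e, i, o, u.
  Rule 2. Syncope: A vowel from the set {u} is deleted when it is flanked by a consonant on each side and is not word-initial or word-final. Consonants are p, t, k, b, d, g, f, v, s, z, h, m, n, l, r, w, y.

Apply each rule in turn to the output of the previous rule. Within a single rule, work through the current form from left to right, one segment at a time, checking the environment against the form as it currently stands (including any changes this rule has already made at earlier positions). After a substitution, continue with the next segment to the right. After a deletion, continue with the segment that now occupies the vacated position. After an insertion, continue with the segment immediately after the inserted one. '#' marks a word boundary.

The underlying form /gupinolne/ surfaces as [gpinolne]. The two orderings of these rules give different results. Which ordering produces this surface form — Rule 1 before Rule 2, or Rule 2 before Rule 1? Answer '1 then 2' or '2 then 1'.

2 then 1

Order 1 then 2:
  1 Intervocalic Voicing: [gupinolne] → [gubinolne]
  2 Syncope: [gubinolne] → [gbinolne]
  result: [gbinolne]
Order 2 then 1:
  2 Syncope: [gupinolne] → [gpinolne]
  1 Intervocalic Voicing: no change — [gpinolne]
  result: [gpinolne]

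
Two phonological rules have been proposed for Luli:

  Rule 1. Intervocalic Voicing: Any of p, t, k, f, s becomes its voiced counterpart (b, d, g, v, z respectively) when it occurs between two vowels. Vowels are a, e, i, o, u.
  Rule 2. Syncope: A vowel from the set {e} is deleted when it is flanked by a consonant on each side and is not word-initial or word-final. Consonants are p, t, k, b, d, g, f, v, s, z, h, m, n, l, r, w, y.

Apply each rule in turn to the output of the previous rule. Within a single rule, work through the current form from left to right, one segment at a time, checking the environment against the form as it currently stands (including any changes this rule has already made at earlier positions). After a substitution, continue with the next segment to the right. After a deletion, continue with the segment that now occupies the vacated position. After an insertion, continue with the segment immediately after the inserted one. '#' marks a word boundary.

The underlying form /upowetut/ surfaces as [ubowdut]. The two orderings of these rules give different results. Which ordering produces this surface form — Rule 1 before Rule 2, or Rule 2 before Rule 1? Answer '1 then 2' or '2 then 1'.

1 then 2

Order 1 then 2:
  1 Intervocalic Voicing: [upowetut] → [ubowedut]
  2 Syncope: [ubowedut] → [ubowdut]
  result: [ubowdut]
Order 2 then 1:
  2 Syncope: [upowetut] → [upowtut]
  1 Intervocalic Voicing: [upowtut] → [ubowtut]
  result: [ubowtut]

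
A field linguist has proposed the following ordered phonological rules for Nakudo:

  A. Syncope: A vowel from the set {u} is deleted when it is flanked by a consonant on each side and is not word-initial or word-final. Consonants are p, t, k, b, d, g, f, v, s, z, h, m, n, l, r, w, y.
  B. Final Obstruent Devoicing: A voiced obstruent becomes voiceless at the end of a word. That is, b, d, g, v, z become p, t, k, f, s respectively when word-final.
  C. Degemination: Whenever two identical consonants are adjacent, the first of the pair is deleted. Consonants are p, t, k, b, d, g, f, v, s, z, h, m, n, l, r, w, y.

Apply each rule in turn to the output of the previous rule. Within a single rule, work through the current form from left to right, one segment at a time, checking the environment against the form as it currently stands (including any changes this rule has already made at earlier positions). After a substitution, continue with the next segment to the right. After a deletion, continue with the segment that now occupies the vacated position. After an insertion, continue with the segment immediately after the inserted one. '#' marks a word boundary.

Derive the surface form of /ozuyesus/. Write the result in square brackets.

A Syncope: [ozuyesus] → [ozyess]
B Final Obstruent Devoicing: no change — [ozyess]
C Degemination: [ozyess] → [ozyes]

[ozyes]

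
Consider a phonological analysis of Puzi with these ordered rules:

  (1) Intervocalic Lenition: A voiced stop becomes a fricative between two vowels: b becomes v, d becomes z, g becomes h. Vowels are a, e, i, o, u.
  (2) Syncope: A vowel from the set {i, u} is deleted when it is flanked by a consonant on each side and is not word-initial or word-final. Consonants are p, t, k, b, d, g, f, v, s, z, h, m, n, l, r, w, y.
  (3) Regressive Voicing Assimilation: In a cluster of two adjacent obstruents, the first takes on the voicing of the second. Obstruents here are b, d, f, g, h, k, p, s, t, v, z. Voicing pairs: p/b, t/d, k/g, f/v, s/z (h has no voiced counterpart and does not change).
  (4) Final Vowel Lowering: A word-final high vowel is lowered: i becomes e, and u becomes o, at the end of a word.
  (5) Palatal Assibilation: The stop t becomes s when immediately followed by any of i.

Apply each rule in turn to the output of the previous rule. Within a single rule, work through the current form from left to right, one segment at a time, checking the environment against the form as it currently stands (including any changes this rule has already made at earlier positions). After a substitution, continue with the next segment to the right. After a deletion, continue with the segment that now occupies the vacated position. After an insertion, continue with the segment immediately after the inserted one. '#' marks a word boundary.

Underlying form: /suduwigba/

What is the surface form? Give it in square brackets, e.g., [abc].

(1) Intervocalic Lenition: [suduwigba] → [suzuwigba]
(2) Syncope: [suzuwigba] → [szwgba]
(3) Regressive Voicing Assimilation: [szwgba] → [zzwgba]
(4) Final Vowel Lowering: no change — [zzwgba]
(5) Palatal Assibilation: no change — [zzwgba]

[zzwgba]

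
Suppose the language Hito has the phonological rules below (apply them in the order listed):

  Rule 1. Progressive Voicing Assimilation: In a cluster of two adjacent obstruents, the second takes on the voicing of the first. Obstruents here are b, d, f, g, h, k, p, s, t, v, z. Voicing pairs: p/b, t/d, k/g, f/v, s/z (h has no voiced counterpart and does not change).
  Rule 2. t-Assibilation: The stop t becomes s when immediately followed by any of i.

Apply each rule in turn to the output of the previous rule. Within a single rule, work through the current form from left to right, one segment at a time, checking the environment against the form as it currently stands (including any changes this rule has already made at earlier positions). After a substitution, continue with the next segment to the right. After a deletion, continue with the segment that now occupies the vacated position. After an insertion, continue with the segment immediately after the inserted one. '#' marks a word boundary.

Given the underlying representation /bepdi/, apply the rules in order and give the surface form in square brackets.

[bepsi]

Rule 1 Progressive Voicing Assimilation: [bepdi] → [bepti]
Rule 2 t-Assibilation: [bepti] → [bepsi]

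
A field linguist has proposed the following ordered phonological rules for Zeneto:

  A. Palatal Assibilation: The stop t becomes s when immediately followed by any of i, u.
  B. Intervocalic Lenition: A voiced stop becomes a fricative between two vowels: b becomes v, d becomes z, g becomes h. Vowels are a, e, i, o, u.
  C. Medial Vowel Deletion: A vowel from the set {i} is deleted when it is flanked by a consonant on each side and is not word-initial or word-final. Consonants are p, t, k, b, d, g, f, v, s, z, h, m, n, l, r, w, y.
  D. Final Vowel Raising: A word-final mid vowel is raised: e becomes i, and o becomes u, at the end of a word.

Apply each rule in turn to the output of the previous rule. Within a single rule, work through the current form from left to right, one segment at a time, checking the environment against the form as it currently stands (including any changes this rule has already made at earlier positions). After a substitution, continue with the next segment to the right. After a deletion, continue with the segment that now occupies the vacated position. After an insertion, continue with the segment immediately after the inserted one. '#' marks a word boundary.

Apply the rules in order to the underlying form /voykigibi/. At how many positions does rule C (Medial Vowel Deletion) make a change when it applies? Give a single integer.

A Palatal Assibilation: no change — [voykigibi]
B Intervocalic Lenition: [voykigibi] → [voykihivi]
C Medial Vowel Deletion: [voykihivi] → [voykhvi]
D Final Vowel Raising: no change — [voykhvi]
Rule C changed 2 position(s).

2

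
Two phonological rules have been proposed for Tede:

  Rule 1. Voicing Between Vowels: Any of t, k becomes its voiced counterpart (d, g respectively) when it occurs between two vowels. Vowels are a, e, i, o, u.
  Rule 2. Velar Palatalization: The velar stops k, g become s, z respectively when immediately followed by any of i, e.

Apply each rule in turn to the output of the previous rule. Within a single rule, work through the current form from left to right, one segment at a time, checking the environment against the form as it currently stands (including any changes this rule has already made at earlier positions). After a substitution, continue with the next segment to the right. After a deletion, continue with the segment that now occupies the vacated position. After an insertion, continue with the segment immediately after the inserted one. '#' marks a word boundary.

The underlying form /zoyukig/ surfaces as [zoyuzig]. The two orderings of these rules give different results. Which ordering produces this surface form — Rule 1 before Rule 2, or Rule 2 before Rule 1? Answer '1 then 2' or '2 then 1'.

1 then 2

Order 1 then 2:
  1 Voicing Between Vowels: [zoyukig] → [zoyugig]
  2 Velar Palatalization: [zoyugig] → [zoyuzig]
  result: [zoyuzig]
Order 2 then 1:
  2 Velar Palatalization: [zoyukig] → [zoyusig]
  1 Voicing Between Vowels: no change — [zoyusig]
  result: [zoyusig]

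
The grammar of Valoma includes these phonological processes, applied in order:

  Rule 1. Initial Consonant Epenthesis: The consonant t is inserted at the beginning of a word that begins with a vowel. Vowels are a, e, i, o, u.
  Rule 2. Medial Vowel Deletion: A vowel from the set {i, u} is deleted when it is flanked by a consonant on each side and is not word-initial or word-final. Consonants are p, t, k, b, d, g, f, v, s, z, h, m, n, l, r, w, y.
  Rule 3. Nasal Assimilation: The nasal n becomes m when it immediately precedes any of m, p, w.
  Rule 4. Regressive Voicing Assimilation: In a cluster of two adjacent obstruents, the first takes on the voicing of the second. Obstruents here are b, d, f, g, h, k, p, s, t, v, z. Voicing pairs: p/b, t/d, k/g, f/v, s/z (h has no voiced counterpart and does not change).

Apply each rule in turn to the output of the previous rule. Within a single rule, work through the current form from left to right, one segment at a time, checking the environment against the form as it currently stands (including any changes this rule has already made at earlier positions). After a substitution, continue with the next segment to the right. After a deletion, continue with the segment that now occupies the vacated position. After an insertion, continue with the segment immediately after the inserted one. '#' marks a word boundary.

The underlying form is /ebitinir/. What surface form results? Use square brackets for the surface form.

[teptnr]

Rule 1 Initial Consonant Epenthesis: [ebitinir] → [tebitinir]
Rule 2 Medial Vowel Deletion: [tebitinir] → [tebtnr]
Rule 3 Nasal Assimilation: no change — [tebtnr]
Rule 4 Regressive Voicing Assimilation: [tebtnr] → [teptnr]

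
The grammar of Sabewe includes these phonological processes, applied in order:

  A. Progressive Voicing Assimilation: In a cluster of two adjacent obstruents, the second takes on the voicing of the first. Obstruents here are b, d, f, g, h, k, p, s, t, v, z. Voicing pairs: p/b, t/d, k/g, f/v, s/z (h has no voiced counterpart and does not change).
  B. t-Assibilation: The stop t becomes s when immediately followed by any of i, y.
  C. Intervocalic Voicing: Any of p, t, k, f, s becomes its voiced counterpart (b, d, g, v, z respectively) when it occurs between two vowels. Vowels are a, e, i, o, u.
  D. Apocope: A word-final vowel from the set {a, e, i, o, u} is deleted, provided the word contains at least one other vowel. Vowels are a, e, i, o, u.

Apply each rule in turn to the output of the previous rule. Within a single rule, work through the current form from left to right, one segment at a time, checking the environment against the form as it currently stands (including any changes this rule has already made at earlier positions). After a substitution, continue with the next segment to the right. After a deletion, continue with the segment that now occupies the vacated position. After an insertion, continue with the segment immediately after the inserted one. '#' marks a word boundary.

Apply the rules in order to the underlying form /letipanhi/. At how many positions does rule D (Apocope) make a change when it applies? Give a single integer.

A Progressive Voicing Assimilation: no change — [letipanhi]
B t-Assibilation: [letipanhi] → [lesipanhi]
C Intervocalic Voicing: [lesipanhi] → [lezibanhi]
D Apocope: [lezibanhi] → [lezibanh]
Rule D changed 1 position(s).

1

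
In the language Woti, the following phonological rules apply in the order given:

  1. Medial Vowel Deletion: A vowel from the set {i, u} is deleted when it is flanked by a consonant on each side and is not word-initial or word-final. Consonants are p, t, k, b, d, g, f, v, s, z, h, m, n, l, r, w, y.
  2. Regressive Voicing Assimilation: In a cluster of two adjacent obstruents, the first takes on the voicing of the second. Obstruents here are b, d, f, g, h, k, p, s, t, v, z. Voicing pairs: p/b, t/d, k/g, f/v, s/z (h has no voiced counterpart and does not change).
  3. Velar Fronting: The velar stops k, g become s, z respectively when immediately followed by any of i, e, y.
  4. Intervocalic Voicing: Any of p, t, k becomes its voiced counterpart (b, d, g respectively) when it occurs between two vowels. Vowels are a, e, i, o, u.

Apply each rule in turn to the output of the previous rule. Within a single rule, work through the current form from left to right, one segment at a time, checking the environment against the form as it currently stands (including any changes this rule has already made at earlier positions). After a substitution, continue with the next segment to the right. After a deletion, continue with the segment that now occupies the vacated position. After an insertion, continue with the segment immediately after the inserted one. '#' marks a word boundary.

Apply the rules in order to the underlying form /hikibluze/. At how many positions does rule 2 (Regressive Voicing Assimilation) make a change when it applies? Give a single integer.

1

1 Medial Vowel Deletion: [hikibluze] → [hkblze]
2 Regressive Voicing Assimilation: [hkblze] → [hgblze]
3 Velar Fronting: no change — [hgblze]
4 Intervocalic Voicing: no change — [hgblze]
Rule 2 changed 1 position(s).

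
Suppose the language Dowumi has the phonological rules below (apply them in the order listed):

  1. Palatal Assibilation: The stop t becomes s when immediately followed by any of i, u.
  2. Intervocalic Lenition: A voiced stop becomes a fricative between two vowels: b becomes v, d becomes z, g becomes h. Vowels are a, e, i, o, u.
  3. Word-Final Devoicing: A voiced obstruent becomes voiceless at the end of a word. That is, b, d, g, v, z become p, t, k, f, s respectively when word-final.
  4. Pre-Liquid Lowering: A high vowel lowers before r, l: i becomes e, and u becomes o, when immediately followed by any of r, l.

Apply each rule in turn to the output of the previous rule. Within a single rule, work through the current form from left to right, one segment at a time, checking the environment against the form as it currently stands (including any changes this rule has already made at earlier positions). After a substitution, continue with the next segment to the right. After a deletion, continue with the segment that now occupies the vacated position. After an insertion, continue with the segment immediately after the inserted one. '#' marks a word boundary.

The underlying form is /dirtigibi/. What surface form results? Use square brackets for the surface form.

[dersihivi]

1 Palatal Assibilation: [dirtigibi] → [dirsigibi]
2 Intervocalic Lenition: [dirsigibi] → [dirsihivi]
3 Word-Final Devoicing: no change — [dirsihivi]
4 Pre-Liquid Lowering: [dirsihivi] → [dersihivi]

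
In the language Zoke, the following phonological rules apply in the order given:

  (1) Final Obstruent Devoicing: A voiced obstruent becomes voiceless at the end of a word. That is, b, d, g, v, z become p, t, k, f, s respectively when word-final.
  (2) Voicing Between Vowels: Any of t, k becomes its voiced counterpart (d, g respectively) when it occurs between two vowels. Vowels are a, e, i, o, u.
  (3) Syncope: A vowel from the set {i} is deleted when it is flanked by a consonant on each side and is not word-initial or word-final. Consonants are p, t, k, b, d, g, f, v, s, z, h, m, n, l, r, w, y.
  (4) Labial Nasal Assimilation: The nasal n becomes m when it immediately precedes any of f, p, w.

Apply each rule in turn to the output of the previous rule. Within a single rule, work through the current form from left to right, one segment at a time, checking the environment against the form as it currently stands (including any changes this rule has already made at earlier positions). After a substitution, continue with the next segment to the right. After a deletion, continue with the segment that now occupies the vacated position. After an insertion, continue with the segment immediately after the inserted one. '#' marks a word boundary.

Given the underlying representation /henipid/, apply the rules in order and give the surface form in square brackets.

(1) Final Obstruent Devoicing: [henipid] → [henipit]
(2) Voicing Between Vowels: no change — [henipit]
(3) Syncope: [henipit] → [henpt]
(4) Labial Nasal Assimilation: [henpt] → [hempt]

[hempt]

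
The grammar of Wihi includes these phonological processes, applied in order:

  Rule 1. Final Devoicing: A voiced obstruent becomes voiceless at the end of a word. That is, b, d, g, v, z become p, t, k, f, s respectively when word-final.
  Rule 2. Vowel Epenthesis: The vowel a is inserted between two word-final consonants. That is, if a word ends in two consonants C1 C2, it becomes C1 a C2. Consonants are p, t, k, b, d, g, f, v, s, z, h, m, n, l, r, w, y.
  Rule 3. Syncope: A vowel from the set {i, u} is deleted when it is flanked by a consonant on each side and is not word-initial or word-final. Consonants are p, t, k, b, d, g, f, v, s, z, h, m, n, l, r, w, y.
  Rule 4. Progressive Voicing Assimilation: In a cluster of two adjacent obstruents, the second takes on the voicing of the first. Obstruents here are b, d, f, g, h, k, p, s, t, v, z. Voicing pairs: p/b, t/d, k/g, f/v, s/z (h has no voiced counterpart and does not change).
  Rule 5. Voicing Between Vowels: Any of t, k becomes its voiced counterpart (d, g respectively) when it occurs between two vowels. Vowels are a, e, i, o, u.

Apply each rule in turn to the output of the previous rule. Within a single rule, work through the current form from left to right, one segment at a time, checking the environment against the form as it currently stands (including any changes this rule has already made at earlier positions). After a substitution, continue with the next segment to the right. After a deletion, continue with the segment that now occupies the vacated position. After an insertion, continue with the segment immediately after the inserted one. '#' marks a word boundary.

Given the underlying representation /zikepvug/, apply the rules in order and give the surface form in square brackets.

[zgepfk]

Rule 1 Final Devoicing: [zikepvug] → [zikepvuk]
Rule 2 Vowel Epenthesis: no change — [zikepvuk]
Rule 3 Syncope: [zikepvuk] → [zkepvk]
Rule 4 Progressive Voicing Assimilation: [zkepvk] → [zgepfk]
Rule 5 Voicing Between Vowels: no change — [zgepfk]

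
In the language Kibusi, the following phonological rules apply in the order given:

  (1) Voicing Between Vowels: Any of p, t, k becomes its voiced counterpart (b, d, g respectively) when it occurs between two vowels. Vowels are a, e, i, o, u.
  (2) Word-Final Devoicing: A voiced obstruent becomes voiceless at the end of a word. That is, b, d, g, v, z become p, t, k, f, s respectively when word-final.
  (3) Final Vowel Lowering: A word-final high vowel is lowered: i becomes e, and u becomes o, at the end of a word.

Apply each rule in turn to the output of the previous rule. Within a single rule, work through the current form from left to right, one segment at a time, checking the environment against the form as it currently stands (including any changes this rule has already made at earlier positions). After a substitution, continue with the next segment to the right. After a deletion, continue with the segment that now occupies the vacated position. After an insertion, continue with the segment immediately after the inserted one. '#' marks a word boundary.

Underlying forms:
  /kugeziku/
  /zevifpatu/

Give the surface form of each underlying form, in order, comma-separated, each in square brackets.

/kugeziku/:
  (1) Voicing Between Vowels: [kugeziku] → [kugezigu]
  (2) Word-Final Devoicing: no change — [kugezigu]
  (3) Final Vowel Lowering: [kugezigu] → [kugezigo]
/zevifpatu/:
  (1) Voicing Between Vowels: [zevifpatu] → [zevifpadu]
  (2) Word-Final Devoicing: no change — [zevifpadu]
  (3) Final Vowel Lowering: [zevifpadu] → [zevifpado]

[kugezigo], [zevifpado]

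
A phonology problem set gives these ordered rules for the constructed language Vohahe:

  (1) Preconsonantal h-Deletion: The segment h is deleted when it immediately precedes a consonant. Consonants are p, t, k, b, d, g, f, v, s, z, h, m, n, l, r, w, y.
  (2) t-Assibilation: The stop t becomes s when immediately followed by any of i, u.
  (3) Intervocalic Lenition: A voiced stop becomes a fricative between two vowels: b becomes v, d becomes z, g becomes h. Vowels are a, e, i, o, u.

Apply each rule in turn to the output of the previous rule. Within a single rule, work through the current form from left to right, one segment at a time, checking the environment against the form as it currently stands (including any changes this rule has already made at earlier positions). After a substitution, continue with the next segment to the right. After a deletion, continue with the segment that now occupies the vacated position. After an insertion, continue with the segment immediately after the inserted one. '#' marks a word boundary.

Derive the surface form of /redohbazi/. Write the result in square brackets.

[rezovazi]

(1) Preconsonantal h-Deletion: [redohbazi] → [redobazi]
(2) t-Assibilation: no change — [redobazi]
(3) Intervocalic Lenition: [redobazi] → [rezovazi]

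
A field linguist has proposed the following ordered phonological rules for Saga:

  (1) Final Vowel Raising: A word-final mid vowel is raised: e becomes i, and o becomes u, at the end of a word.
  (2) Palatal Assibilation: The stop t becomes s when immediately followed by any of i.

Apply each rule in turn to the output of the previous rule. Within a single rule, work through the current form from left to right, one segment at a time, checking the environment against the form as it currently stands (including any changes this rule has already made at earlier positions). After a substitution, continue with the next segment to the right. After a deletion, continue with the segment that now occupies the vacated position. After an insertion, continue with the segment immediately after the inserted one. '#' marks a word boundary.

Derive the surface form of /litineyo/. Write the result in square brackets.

(1) Final Vowel Raising: [litineyo] → [litineyu]
(2) Palatal Assibilation: [litineyu] → [lisineyu]

[lisineyu]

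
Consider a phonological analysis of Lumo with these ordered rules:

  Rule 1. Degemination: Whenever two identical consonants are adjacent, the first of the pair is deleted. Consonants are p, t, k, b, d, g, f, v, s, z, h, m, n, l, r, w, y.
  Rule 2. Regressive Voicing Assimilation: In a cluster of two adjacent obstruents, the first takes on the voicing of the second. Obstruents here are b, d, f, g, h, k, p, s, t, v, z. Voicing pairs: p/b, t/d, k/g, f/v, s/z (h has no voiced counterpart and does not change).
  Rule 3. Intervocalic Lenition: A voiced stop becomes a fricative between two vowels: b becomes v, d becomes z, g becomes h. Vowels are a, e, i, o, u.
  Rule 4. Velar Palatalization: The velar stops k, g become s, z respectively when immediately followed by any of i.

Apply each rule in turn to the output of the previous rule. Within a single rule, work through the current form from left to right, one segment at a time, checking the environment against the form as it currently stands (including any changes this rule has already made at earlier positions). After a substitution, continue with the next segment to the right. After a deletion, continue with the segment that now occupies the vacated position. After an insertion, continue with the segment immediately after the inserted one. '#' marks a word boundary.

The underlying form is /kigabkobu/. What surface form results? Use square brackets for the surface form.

Rule 1 Degemination: no change — [kigabkobu]
Rule 2 Regressive Voicing Assimilation: [kigabkobu] → [kigapkobu]
Rule 3 Intervocalic Lenition: [kigapkobu] → [kihapkovu]
Rule 4 Velar Palatalization: [kihapkovu] → [sihapkovu]

[sihapkovu]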